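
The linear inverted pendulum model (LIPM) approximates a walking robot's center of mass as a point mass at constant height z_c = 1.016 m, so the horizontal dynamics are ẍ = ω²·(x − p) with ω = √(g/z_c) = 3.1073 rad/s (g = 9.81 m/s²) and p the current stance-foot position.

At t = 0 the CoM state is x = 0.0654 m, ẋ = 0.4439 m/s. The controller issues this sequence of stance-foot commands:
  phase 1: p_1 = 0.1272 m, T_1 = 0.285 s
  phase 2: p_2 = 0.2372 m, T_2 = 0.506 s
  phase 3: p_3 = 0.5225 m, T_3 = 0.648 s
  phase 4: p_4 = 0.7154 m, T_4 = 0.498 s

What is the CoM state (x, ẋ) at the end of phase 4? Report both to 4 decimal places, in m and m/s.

phase 1: p=0.1272, T=0.285, ωT=0.885580, cosh=1.418433, sinh=1.005958; start (x,ẋ)=(0.065400, 0.443900) → end (x,ẋ)=(0.183249, 0.436467)
phase 2: p=0.2372, T=0.506, ωT=1.572294, cosh=2.512627, sinh=2.305059; start (x,ẋ)=(0.183249, 0.436467) → end (x,ẋ)=(0.425422, 0.710256)
phase 3: p=0.5225, T=0.648, ωT=2.013530, cosh=3.811614, sinh=3.678098; start (x,ẋ)=(0.425422, 0.710256) → end (x,ẋ)=(0.993203, 1.597721)
phase 4: p=0.7154, T=0.498, ωT=1.547435, cosh=2.456098, sinh=2.243305; start (x,ẋ)=(0.993203, 1.597721) → end (x,ẋ)=(2.551180, 5.860615)

x = 2.5512, ẋ = 5.8606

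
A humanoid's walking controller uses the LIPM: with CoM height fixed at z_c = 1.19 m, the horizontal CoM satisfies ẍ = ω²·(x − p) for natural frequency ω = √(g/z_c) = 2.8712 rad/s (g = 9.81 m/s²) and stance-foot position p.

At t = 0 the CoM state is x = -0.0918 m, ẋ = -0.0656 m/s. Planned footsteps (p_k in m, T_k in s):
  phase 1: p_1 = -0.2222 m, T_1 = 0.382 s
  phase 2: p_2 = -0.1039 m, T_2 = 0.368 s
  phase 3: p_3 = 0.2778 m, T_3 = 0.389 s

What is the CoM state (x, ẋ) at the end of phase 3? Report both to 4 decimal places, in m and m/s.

phase 1: p=-0.2222, T=0.382, ωT=1.096798, cosh=1.664251, sinh=1.330312; start (x,ẋ)=(-0.091800, -0.065600) → end (x,ẋ)=(-0.035576, 0.388900)
phase 2: p=-0.1039, T=0.368, ωT=1.056602, cosh=1.612107, sinh=1.264472; start (x,ẋ)=(-0.035576, 0.388900) → end (x,ẋ)=(0.177516, 0.875002)
phase 3: p=0.2778, T=0.389, ωT=1.116897, cosh=1.691326, sinh=1.364032; start (x,ẋ)=(0.177516, 0.875002) → end (x,ẋ)=(0.523878, 1.087161)

x = 0.5239, ẋ = 1.0872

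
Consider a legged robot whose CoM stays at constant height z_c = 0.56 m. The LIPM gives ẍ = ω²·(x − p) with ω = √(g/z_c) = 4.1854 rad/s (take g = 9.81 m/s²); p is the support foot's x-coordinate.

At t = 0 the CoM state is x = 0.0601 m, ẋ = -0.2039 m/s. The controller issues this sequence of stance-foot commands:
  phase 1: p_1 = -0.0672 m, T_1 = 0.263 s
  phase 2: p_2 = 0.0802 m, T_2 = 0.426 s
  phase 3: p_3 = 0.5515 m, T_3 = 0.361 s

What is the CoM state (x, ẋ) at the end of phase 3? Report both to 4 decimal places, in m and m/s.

x = 0.6274, ẋ = 0.7667

phase 1: p=-0.0672, T=0.263, ωT=1.100760, cosh=1.669534, sinh=1.336916; start (x,ẋ)=(0.060100, -0.203900) → end (x,ẋ)=(0.080201, 0.371893)
phase 2: p=0.0802, T=0.426, ωT=1.782980, cosh=3.057846, sinh=2.889710; start (x,ẋ)=(0.080201, 0.371893) → end (x,ẋ)=(0.336968, 1.137206)
phase 3: p=0.5515, T=0.361, ωT=1.510929, cosh=2.375822, sinh=2.155118; start (x,ẋ)=(0.336968, 1.137206) → end (x,ẋ)=(0.627373, 0.766717)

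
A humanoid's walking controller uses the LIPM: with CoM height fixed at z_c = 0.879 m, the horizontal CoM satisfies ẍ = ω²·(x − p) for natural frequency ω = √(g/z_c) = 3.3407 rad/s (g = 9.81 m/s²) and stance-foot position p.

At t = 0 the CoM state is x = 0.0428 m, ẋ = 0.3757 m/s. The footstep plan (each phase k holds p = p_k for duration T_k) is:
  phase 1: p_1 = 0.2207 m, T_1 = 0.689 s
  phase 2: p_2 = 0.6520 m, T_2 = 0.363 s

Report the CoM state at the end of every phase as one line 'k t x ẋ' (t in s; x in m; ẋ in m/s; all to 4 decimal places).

1 0.6890 -0.1207 -1.0436
2 1.0520 -1.2408 -5.8660

phase 1: p=0.2207, T=0.689, ωT=2.301742, cosh=5.045830, sinh=4.945746; start (x,ẋ)=(0.042800, 0.375700) → end (x,ẋ)=(-0.120747, -1.043590)
phase 2: p=0.6520, T=0.363, ωT=1.212674, cosh=1.829933, sinh=1.532532; start (x,ẋ)=(-0.120747, -1.043590) → end (x,ẋ)=(-1.240818, -5.865957)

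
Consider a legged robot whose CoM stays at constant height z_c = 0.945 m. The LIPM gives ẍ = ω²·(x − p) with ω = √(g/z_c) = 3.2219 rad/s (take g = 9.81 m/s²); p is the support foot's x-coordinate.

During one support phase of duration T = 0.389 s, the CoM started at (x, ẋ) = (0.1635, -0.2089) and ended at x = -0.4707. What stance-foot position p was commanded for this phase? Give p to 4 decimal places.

ωT = 3.2219·0.389 = 1.253319; cosh(ωT) = 1.893751, sinh(ωT) = 1.608196
x(T) = p + (x₀−p)·cosh(ωT) + (ẋ₀/ω)·sinh(ωT) ⇒ p·(1 − cosh) = x(T) − x₀·cosh − (ẋ₀/ω)·sinh
numerator   = -0.4707 − (0.1635)·1.893751 − (-0.2089/3.2219)·1.608196 = -0.676057
denominator = 1 − 1.893751 = -0.893751
p = -0.676057 / -0.893751 = 0.7564

p = 0.7564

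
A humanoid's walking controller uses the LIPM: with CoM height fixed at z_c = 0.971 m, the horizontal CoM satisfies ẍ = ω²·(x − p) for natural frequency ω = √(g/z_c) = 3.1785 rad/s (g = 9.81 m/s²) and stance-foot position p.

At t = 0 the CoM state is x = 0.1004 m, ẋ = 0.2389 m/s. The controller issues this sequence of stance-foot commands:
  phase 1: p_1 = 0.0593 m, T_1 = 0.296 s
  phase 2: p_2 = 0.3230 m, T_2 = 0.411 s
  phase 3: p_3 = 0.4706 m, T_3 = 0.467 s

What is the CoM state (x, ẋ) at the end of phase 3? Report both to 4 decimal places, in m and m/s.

x = 0.3982, ẋ = -0.0699

phase 1: p=0.0593, T=0.296, ωT=0.940836, cosh=1.476212, sinh=1.085911; start (x,ẋ)=(0.100400, 0.238900) → end (x,ẋ)=(0.201591, 0.494526)
phase 2: p=0.3230, T=0.411, ωT=1.306364, cosh=1.981762, sinh=1.710959; start (x,ẋ)=(0.201591, 0.494526) → end (x,ẋ)=(0.348595, 0.319775)
phase 3: p=0.4706, T=0.467, ωT=1.484360, cosh=2.319393, sinh=2.092746; start (x,ẋ)=(0.348595, 0.319775) → end (x,ẋ)=(0.398165, -0.069867)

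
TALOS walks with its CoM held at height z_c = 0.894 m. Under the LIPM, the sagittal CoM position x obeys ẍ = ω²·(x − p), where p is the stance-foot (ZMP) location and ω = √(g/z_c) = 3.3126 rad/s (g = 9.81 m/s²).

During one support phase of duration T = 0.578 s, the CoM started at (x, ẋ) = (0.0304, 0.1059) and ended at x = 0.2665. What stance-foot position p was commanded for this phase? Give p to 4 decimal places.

ωT = 3.3126·0.578 = 1.914683; cosh(ωT) = 3.466087, sinh(ωT) = 3.318699
x(T) = p + (x₀−p)·cosh(ωT) + (ẋ₀/ω)·sinh(ωT) ⇒ p·(1 − cosh) = x(T) − x₀·cosh − (ẋ₀/ω)·sinh
numerator   = 0.2665 − (0.0304)·3.466087 − (0.1059/3.3126)·3.318699 = 0.055036
denominator = 1 − 3.466087 = -2.466087
p = 0.055036 / -2.466087 = -0.0223

p = -0.0223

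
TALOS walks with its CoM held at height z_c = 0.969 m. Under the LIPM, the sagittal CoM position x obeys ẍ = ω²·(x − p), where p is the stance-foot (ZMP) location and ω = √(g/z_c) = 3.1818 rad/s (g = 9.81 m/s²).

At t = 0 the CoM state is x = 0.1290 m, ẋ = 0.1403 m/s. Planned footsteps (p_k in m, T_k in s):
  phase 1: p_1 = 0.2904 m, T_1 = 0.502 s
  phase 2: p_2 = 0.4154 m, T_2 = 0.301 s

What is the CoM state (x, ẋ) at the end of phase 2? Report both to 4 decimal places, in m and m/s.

phase 1: p=0.2904, T=0.502, ωT=1.597264, cosh=2.570974, sinh=2.368524; start (x,ẋ)=(0.129000, 0.140300) → end (x,ẋ)=(-0.020116, -0.855630)
phase 2: p=0.4154, T=0.301, ωT=0.957722, cosh=1.494760, sinh=1.110994; start (x,ẋ)=(-0.020116, -0.855630) → end (x,ẋ)=(-0.534354, -2.818493)

x = -0.5344, ẋ = -2.8185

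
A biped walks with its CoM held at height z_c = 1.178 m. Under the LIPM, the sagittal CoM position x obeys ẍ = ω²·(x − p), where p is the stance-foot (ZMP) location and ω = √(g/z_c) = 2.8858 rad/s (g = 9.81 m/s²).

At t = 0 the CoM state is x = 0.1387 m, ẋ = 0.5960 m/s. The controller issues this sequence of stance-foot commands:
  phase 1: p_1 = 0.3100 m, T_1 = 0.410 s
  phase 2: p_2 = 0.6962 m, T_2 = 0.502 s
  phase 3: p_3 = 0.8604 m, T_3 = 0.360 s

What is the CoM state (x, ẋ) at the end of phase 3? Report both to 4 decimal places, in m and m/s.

phase 1: p=0.3100, T=0.410, ωT=1.183178, cosh=1.785518, sinh=1.479215; start (x,ẋ)=(0.138700, 0.596000) → end (x,ẋ)=(0.309641, 0.332938)
phase 2: p=0.6962, T=0.502, ωT=1.448672, cosh=2.246169, sinh=2.011287; start (x,ẋ)=(0.309641, 0.332938) → end (x,ẋ)=(0.059967, -1.495822)
phase 3: p=0.8604, T=0.360, ωT=1.038888, cosh=1.589960, sinh=1.236112; start (x,ẋ)=(0.059967, -1.495822) → end (x,ẋ)=(-1.052982, -5.233581)

x = -1.0530, ẋ = -5.2336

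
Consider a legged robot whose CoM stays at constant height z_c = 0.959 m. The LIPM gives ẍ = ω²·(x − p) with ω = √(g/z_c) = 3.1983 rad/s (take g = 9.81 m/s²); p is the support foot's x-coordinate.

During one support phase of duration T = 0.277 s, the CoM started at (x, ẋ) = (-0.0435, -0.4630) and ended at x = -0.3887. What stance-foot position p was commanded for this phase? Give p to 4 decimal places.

ωT = 3.1983·0.277 = 0.885929; cosh(ωT) = 1.418784, sinh(ωT) = 1.006453
x(T) = p + (x₀−p)·cosh(ωT) + (ẋ₀/ω)·sinh(ωT) ⇒ p·(1 − cosh) = x(T) − x₀·cosh − (ẋ₀/ω)·sinh
numerator   = -0.3887 − (-0.0435)·1.418784 − (-0.4630/3.1983)·1.006453 = -0.181284
denominator = 1 − 1.418784 = -0.418784
p = -0.181284 / -0.418784 = 0.4329

p = 0.4329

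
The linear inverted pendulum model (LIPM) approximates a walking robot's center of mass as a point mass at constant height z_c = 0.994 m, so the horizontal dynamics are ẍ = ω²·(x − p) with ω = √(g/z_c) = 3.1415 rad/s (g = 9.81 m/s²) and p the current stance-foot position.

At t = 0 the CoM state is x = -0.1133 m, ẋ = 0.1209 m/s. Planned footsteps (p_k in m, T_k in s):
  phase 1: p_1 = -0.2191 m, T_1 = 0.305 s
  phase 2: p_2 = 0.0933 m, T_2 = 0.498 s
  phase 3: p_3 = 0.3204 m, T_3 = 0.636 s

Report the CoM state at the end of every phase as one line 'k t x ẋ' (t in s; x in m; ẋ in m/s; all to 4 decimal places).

1 0.3050 -0.0181 0.5503
2 0.8030 0.2157 0.5727
3 1.4390 0.5869 0.9595

phase 1: p=-0.2191, T=0.305, ωT=0.958157, cosh=1.495244, sinh=1.111645; start (x,ẋ)=(-0.113300, 0.120900) → end (x,ẋ)=(-0.018122, 0.550253)
phase 2: p=0.0933, T=0.498, ωT=1.564467, cosh=2.494663, sinh=2.285463; start (x,ẋ)=(-0.018122, 0.550253) → end (x,ẋ)=(0.215653, 0.572712)
phase 3: p=0.3204, T=0.636, ωT=1.997994, cosh=3.754928, sinh=3.619321; start (x,ẋ)=(0.215653, 0.572712) → end (x,ẋ)=(0.586905, 0.959513)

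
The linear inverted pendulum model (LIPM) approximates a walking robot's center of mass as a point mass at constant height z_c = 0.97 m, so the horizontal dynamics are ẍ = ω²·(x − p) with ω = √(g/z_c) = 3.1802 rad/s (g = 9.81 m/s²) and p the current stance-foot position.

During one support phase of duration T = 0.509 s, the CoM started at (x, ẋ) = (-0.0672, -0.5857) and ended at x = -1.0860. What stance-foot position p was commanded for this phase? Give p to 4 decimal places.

ωT = 3.1802·0.509 = 1.618722; cosh(ωT) = 2.622394, sinh(ωT) = 2.424242
x(T) = p + (x₀−p)·cosh(ωT) + (ẋ₀/ω)·sinh(ωT) ⇒ p·(1 − cosh) = x(T) − x₀·cosh − (ẋ₀/ω)·sinh
numerator   = -1.0860 − (-0.0672)·2.622394 − (-0.5857/3.1802)·2.424242 = -0.463301
denominator = 1 − 2.622394 = -1.622394
p = -0.463301 / -1.622394 = 0.2856

p = 0.2856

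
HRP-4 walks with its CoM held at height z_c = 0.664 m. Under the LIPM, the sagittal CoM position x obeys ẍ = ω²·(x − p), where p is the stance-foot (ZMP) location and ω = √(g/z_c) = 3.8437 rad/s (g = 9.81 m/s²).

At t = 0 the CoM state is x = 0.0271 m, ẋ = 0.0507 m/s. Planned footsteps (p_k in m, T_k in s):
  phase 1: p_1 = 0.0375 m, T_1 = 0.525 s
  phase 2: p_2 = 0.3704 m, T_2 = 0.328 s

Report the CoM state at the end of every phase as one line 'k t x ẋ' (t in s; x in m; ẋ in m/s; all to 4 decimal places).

phase 1: p=0.0375, T=0.525, ωT=2.017943, cosh=3.827880, sinh=3.694951; start (x,ẋ)=(0.027100, 0.050700) → end (x,ẋ)=(0.046428, 0.046370)
phase 2: p=0.3704, T=0.328, ωT=1.260734, cosh=1.905727, sinh=1.622281; start (x,ẋ)=(0.046428, 0.046370) → end (x,ẋ)=(-0.227431, -1.931780)

1 0.5250 0.0464 0.0464
2 0.8530 -0.2274 -1.9318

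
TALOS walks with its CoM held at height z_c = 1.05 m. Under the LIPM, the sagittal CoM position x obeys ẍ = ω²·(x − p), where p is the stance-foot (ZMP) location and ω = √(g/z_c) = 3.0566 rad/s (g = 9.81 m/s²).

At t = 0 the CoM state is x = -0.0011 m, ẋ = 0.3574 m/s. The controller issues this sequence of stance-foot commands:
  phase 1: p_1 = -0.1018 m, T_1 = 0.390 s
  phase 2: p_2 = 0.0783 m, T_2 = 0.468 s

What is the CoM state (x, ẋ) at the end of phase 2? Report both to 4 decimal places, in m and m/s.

x = 1.1782, ẋ = 3.4971

phase 1: p=-0.1018, T=0.390, ωT=1.192074, cosh=1.798748, sinh=1.495157; start (x,ẋ)=(-0.001100, 0.357400) → end (x,ẋ)=(0.254159, 1.103082)
phase 2: p=0.0783, T=0.468, ωT=1.430489, cosh=2.209967, sinh=1.970775; start (x,ẋ)=(0.254159, 1.103082) → end (x,ẋ)=(1.178165, 3.497124)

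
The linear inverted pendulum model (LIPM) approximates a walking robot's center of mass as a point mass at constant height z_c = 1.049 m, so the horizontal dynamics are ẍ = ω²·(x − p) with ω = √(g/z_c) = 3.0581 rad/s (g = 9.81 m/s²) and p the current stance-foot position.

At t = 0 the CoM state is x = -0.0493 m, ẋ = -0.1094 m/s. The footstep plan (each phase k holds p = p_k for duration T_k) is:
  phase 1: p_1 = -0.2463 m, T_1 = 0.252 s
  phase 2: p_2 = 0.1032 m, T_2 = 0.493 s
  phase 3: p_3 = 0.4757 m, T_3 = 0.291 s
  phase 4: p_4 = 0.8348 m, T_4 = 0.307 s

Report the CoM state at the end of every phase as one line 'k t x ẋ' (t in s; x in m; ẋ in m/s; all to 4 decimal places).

1 0.2520 -0.0182 0.3681
2 0.7450 0.0740 0.0745
3 1.0360 -0.0711 -1.1372
4 1.3430 -0.9033 -4.6766

phase 1: p=-0.2463, T=0.252, ωT=0.770641, cosh=1.311934, sinh=0.849218; start (x,ẋ)=(-0.049300, -0.109400) → end (x,ẋ)=(-0.018229, 0.368082)
phase 2: p=0.1032, T=0.493, ωT=1.507643, cosh=2.368753, sinh=2.147322; start (x,ẋ)=(-0.018229, 0.368082) → end (x,ẋ)=(0.074023, 0.074506)
phase 3: p=0.4757, T=0.291, ωT=0.889907, cosh=1.422799, sinh=1.012105; start (x,ẋ)=(0.074023, 0.074506) → end (x,ẋ)=(-0.071147, -1.137230)
phase 4: p=0.8348, T=0.307, ωT=0.938837, cosh=1.474044, sinh=1.082961; start (x,ẋ)=(-0.071147, -1.137230) → end (x,ẋ)=(-0.903332, -4.676646)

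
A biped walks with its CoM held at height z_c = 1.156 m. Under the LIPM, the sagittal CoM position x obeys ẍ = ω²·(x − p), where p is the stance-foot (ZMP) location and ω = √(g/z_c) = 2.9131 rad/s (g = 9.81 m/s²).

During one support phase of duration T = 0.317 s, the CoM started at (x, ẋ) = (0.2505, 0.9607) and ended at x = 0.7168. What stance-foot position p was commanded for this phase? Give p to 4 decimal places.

ωT = 2.9131·0.317 = 0.923453; cosh(ωT) = 1.457557, sinh(ωT) = 1.060412
x(T) = p + (x₀−p)·cosh(ωT) + (ẋ₀/ω)·sinh(ωT) ⇒ p·(1 − cosh) = x(T) − x₀·cosh − (ẋ₀/ω)·sinh
numerator   = 0.7168 − (0.2505)·1.457557 − (0.9607/2.9131)·1.060412 = 0.001973
denominator = 1 − 1.457557 = -0.457557
p = 0.001973 / -0.457557 = -0.0043

p = -0.0043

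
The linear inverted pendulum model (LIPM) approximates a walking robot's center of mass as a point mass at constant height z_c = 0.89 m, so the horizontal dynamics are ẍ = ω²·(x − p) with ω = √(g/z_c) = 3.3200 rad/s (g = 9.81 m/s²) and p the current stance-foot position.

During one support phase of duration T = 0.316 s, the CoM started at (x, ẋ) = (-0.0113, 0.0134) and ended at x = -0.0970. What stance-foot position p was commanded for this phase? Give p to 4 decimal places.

p = 0.1393

ωT = 3.3200·0.316 = 1.049120; cosh(ωT) = 1.602692, sinh(ωT) = 1.252446
x(T) = p + (x₀−p)·cosh(ωT) + (ẋ₀/ω)·sinh(ωT) ⇒ p·(1 − cosh) = x(T) − x₀·cosh − (ẋ₀/ω)·sinh
numerator   = -0.0970 − (-0.0113)·1.602692 − (0.0134/3.3200)·1.252446 = -0.083945
denominator = 1 − 1.602692 = -0.602692
p = -0.083945 / -0.602692 = 0.1393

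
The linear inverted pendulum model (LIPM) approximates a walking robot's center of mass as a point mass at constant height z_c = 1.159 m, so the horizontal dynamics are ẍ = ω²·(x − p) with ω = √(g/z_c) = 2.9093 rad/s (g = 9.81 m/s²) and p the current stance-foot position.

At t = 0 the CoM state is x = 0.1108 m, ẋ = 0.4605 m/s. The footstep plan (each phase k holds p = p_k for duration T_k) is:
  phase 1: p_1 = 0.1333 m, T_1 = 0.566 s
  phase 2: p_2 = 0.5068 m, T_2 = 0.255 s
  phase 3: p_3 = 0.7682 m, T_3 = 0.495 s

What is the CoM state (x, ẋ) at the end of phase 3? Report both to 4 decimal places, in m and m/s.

x = 1.6302, ẋ = 2.8221

phase 1: p=0.1333, T=0.566, ωT=1.646664, cosh=2.691164, sinh=2.498473; start (x,ẋ)=(0.110800, 0.460500) → end (x,ẋ)=(0.468221, 1.075733)
phase 2: p=0.5068, T=0.255, ωT=0.741872, cosh=1.288042, sinh=0.811820; start (x,ẋ)=(0.468221, 1.075733) → end (x,ẋ)=(0.757284, 1.294472)
phase 3: p=0.7682, T=0.495, ωT=1.440103, cosh=2.229018, sinh=1.992115; start (x,ẋ)=(0.757284, 1.294472) → end (x,ẋ)=(1.630245, 2.822137)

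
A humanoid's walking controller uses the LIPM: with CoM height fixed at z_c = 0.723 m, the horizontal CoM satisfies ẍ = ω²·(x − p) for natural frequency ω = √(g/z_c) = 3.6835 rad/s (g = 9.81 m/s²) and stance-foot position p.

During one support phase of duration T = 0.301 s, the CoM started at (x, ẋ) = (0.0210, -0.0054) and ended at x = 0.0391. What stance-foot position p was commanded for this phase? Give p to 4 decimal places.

ωT = 3.6835·0.301 = 1.108734; cosh(ωT) = 1.680247, sinh(ωT) = 1.350271
x(T) = p + (x₀−p)·cosh(ωT) + (ẋ₀/ω)·sinh(ωT) ⇒ p·(1 − cosh) = x(T) − x₀·cosh − (ẋ₀/ω)·sinh
numerator   = 0.0391 − (0.0210)·1.680247 − (-0.0054/3.6835)·1.350271 = 0.005794
denominator = 1 − 1.680247 = -0.680247
p = 0.005794 / -0.680247 = -0.0085

p = -0.0085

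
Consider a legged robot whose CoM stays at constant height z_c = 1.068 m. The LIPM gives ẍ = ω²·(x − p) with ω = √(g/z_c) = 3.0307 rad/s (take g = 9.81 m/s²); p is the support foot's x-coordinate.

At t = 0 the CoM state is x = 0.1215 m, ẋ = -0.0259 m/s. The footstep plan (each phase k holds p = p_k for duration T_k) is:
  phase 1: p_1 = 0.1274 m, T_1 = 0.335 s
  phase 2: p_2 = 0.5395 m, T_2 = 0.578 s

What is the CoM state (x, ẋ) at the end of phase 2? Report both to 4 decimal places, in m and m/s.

phase 1: p=0.1274, T=0.335, ωT=1.015285, cosh=1.561224, sinh=1.198925; start (x,ẋ)=(0.121500, -0.025900) → end (x,ẋ)=(0.107943, -0.061874)
phase 2: p=0.5395, T=0.578, ωT=1.751745, cosh=2.969061, sinh=2.795590; start (x,ẋ)=(0.107943, -0.061874) → end (x,ẋ)=(-0.798893, -3.840115)

x = -0.7989, ẋ = -3.8401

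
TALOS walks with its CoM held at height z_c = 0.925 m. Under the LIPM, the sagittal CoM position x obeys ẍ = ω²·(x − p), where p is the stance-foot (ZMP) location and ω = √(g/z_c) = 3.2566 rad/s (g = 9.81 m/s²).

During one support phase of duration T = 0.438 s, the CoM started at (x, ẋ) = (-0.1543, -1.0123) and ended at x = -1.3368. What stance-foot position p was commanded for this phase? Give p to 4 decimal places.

ωT = 3.2566·0.438 = 1.426391; cosh(ωT) = 2.201909, sinh(ωT) = 1.961735
x(T) = p + (x₀−p)·cosh(ωT) + (ẋ₀/ω)·sinh(ωT) ⇒ p·(1 − cosh) = x(T) − x₀·cosh − (ẋ₀/ω)·sinh
numerator   = -1.3368 − (-0.1543)·2.201909 − (-1.0123/3.2566)·1.961735 = -0.387248
denominator = 1 − 2.201909 = -1.201909
p = -0.387248 / -1.201909 = 0.3222

p = 0.3222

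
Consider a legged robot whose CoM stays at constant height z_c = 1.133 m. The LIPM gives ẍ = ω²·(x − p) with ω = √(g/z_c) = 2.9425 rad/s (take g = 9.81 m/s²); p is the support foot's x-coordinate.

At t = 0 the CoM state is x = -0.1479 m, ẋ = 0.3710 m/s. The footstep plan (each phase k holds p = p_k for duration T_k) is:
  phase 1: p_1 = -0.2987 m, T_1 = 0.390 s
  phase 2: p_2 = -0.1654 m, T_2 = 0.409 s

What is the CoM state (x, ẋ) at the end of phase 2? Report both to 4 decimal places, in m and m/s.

phase 1: p=-0.2987, T=0.390, ωT=1.147575, cosh=1.733975, sinh=1.416569; start (x,ẋ)=(-0.147900, 0.371000) → end (x,ẋ)=(0.141389, 1.271877)
phase 2: p=-0.1654, T=0.409, ωT=1.203482, cosh=1.815923, sinh=1.515776; start (x,ẋ)=(0.141389, 1.271877) → end (x,ẋ)=(1.046890, 3.677963)

x = 1.0469, ẋ = 3.6780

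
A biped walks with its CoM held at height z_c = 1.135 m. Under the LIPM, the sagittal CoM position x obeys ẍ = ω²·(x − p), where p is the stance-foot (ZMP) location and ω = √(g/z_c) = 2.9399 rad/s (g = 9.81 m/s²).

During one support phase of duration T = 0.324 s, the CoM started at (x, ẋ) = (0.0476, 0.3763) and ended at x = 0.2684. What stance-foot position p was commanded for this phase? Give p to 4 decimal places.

p = -0.1152

ωT = 2.9399·0.324 = 0.952528; cosh(ωT) = 1.489009, sinh(ωT) = 1.103244
x(T) = p + (x₀−p)·cosh(ωT) + (ẋ₀/ω)·sinh(ωT) ⇒ p·(1 − cosh) = x(T) − x₀·cosh − (ẋ₀/ω)·sinh
numerator   = 0.2684 − (0.0476)·1.489009 − (0.3763/2.9399)·1.103244 = 0.056311
denominator = 1 − 1.489009 = -0.489009
p = 0.056311 / -0.489009 = -0.1152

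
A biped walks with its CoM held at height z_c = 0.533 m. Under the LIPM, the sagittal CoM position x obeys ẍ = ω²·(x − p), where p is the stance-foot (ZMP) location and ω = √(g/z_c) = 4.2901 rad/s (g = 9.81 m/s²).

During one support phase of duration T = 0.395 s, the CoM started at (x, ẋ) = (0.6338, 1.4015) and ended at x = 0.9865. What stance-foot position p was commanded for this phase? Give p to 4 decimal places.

ωT = 4.2901·0.395 = 1.694589; cosh(ωT) = 2.814043, sinh(ωT) = 2.630368
x(T) = p + (x₀−p)·cosh(ωT) + (ẋ₀/ω)·sinh(ωT) ⇒ p·(1 − cosh) = x(T) − x₀·cosh − (ẋ₀/ω)·sinh
numerator   = 0.9865 − (0.6338)·2.814043 − (1.4015/4.2901)·2.630368 = -1.656335
denominator = 1 − 2.814043 = -1.814043
p = -1.656335 / -1.814043 = 0.9131

p = 0.9131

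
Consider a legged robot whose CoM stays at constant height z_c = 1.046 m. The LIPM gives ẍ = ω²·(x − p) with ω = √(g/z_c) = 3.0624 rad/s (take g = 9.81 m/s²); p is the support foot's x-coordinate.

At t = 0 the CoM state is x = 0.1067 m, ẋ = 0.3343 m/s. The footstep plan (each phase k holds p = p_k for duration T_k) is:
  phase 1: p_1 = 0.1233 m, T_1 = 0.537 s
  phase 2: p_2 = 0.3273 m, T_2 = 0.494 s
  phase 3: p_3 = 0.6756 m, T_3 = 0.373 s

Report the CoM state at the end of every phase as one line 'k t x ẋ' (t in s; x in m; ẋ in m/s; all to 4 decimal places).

1 0.5370 0.3508 0.7711
2 1.0310 0.9271 1.9908
3 1.4040 2.0247 4.5211

phase 1: p=0.1233, T=0.537, ωT=1.644509, cosh=2.685787, sinh=2.492679; start (x,ẋ)=(0.106700, 0.334300) → end (x,ẋ)=(0.350824, 0.771141)
phase 2: p=0.3273, T=0.494, ωT=1.512826, cosh=2.379913, sinh=2.159626; start (x,ẋ)=(0.350824, 0.771141) → end (x,ẋ)=(0.927098, 1.990826)
phase 3: p=0.6756, T=0.373, ωT=1.142275, cosh=1.726491, sinh=1.407399; start (x,ẋ)=(0.927098, 1.990826) → end (x,ẋ)=(2.024741, 4.521106)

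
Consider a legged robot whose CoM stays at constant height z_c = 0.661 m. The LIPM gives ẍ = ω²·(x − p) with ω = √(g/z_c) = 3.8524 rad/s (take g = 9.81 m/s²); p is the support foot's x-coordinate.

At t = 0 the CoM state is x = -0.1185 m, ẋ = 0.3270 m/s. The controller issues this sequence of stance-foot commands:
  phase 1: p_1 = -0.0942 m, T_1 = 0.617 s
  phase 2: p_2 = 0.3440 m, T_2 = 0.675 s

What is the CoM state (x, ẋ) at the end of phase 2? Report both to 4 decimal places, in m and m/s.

phase 1: p=-0.0942, T=0.617, ωT=2.376931, cosh=5.432313, sinh=5.339478; start (x,ẋ)=(-0.118500, 0.327000) → end (x,ẋ)=(0.227021, 1.276520)
phase 2: p=0.3440, T=0.675, ωT=2.600370, cosh=6.771483, sinh=6.697237; start (x,ẋ)=(0.227021, 1.276520) → end (x,ẋ)=(1.771057, 5.625830)

x = 1.7711, ẋ = 5.6258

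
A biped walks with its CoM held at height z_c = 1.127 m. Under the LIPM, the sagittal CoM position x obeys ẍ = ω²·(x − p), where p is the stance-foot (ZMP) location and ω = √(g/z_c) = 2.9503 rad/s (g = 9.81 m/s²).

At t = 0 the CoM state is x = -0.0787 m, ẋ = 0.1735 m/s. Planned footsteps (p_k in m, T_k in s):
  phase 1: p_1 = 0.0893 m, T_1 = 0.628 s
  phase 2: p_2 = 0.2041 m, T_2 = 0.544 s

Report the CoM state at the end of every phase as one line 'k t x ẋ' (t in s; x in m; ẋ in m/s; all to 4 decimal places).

1 0.6280 -0.2767 -0.9748
2 1.1720 -1.8299 -5.9118

phase 1: p=0.0893, T=0.628, ωT=1.852788, cosh=3.267189, sinh=3.110389; start (x,ẋ)=(-0.078700, 0.173500) → end (x,ẋ)=(-0.276673, -0.974808)
phase 2: p=0.2041, T=0.544, ωT=1.604963, cosh=2.589287, sinh=2.388390; start (x,ẋ)=(-0.276673, -0.974808) → end (x,ẋ)=(-1.829907, -5.911811)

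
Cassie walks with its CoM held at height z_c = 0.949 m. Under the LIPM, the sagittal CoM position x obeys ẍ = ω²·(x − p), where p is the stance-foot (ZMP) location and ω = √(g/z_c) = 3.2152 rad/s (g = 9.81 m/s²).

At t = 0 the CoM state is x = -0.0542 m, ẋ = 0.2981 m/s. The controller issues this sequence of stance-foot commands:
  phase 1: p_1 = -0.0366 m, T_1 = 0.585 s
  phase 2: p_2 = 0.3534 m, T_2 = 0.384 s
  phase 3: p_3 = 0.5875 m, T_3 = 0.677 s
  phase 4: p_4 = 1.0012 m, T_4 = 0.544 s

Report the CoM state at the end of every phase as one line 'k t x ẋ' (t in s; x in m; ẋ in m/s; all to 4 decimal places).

1 0.5850 0.2013 0.8191
2 0.9690 0.4707 0.7578
3 1.6460 1.0918 1.7501
4 2.1900 2.7869 5.9952

phase 1: p=-0.0366, T=0.585, ωT=1.880892, cosh=3.355904, sinh=3.203450; start (x,ẋ)=(-0.054200, 0.298100) → end (x,ẋ)=(0.201347, 0.819120)
phase 2: p=0.3534, T=0.384, ωT=1.234637, cosh=1.864035, sinh=1.573095; start (x,ẋ)=(0.201347, 0.819120) → end (x,ẋ)=(0.470736, 0.757810)
phase 3: p=0.5875, T=0.677, ωT=2.176690, cosh=4.465247, sinh=4.351830; start (x,ẋ)=(0.470736, 0.757810) → end (x,ẋ)=(1.091831, 1.750051)
phase 4: p=1.0012, T=0.544, ωT=1.749069, cosh=2.961591, sinh=2.787655; start (x,ẋ)=(1.091831, 1.750051) → end (x,ẋ)=(2.786947, 5.995245)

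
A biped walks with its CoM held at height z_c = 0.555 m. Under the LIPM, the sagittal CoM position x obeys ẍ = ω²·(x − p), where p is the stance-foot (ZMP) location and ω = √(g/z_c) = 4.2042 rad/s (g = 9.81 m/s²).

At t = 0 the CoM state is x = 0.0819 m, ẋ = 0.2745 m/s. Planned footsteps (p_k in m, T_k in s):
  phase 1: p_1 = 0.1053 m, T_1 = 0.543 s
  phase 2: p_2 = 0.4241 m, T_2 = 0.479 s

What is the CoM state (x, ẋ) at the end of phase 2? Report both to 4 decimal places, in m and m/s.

phase 1: p=0.1053, T=0.543, ωT=2.282881, cosh=4.953437, sinh=4.851447; start (x,ẋ)=(0.081900, 0.274500) → end (x,ẋ)=(0.306150, 0.882441)
phase 2: p=0.4241, T=0.479, ωT=2.013812, cosh=3.812650, sinh=3.679171; start (x,ẋ)=(0.306150, 0.882441) → end (x,ẋ)=(0.746636, 1.539986)

x = 0.7466, ẋ = 1.5400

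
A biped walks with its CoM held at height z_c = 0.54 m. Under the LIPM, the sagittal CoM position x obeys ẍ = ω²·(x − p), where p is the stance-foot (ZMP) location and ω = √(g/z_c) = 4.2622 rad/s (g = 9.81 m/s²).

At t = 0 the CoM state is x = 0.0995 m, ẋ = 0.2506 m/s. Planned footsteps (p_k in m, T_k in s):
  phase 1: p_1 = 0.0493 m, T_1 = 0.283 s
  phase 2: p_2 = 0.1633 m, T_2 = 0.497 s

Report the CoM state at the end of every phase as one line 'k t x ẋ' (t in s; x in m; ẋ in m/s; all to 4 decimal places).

phase 1: p=0.0493, T=0.283, ωT=1.206203, cosh=1.820053, sinh=1.520721; start (x,ẋ)=(0.099500, 0.250600) → end (x,ẋ)=(0.230079, 0.781483)
phase 2: p=0.1633, T=0.497, ωT=2.118313, cosh=4.218666, sinh=4.098432; start (x,ẋ)=(0.230079, 0.781483) → end (x,ẋ)=(1.196473, 4.463330)

1 0.2830 0.2301 0.7815
2 0.7800 1.1965 4.4633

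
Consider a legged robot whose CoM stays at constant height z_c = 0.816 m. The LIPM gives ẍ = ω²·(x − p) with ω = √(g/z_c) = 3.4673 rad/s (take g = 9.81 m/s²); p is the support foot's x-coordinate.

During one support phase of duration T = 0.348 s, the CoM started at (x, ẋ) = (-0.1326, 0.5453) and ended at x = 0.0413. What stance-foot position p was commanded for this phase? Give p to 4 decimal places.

p = -0.0529

ωT = 3.4673·0.348 = 1.206620; cosh(ωT) = 1.820689, sinh(ωT) = 1.521482
x(T) = p + (x₀−p)·cosh(ωT) + (ẋ₀/ω)·sinh(ωT) ⇒ p·(1 − cosh) = x(T) − x₀·cosh − (ẋ₀/ω)·sinh
numerator   = 0.0413 − (-0.1326)·1.820689 − (0.5453/3.4673)·1.521482 = 0.043441
denominator = 1 − 1.820689 = -0.820689
p = 0.043441 / -0.820689 = -0.0529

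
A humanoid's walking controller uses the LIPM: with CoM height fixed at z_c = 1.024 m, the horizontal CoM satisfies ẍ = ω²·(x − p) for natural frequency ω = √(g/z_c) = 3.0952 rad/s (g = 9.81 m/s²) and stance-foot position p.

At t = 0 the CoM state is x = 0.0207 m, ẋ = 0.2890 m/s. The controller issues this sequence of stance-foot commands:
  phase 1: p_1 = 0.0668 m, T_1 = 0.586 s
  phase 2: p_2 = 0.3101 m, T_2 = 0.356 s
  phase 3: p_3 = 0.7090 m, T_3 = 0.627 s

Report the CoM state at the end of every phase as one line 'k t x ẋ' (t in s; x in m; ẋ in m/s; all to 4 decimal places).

1 0.5860 0.2004 0.4839
2 0.9420 0.3361 0.3540
3 1.5690 -0.2261 -2.6778

phase 1: p=0.0668, T=0.586, ωT=1.813787, cosh=3.148334, sinh=2.985299; start (x,ẋ)=(0.020700, 0.289000) → end (x,ẋ)=(0.200400, 0.483900)
phase 2: p=0.3101, T=0.356, ωT=1.101891, cosh=1.671048, sinh=1.338805; start (x,ẋ)=(0.200400, 0.483900) → end (x,ẋ)=(0.336094, 0.354039)
phase 3: p=0.7090, T=0.627, ωT=1.940690, cosh=3.553581, sinh=3.409976; start (x,ẋ)=(0.336094, 0.354039) → end (x,ẋ)=(-0.226108, -2.677754)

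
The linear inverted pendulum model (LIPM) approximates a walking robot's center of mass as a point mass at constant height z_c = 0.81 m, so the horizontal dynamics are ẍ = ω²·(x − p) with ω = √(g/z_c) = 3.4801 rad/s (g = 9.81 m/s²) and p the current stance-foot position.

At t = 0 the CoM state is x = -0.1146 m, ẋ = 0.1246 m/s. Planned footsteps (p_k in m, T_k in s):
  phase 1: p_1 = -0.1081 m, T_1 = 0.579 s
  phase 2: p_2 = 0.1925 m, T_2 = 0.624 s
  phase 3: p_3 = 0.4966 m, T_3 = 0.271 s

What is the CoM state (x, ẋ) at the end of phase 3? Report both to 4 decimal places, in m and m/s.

phase 1: p=-0.1081, T=0.579, ωT=2.014978, cosh=3.816942, sinh=3.683619; start (x,ẋ)=(-0.114600, 0.124600) → end (x,ẋ)=(-0.001023, 0.392265)
phase 2: p=0.1925, T=0.624, ωT=2.171582, cosh=4.443076, sinh=4.329079; start (x,ẋ)=(-0.001023, 0.392265) → end (x,ẋ)=(-0.179380, -1.172688)
phase 3: p=0.4966, T=0.271, ωT=0.943107, cosh=1.478682, sinh=1.089266; start (x,ẋ)=(-0.179380, -1.172688) → end (x,ẋ)=(-0.870009, -4.296506)

x = -0.8700, ẋ = -4.2965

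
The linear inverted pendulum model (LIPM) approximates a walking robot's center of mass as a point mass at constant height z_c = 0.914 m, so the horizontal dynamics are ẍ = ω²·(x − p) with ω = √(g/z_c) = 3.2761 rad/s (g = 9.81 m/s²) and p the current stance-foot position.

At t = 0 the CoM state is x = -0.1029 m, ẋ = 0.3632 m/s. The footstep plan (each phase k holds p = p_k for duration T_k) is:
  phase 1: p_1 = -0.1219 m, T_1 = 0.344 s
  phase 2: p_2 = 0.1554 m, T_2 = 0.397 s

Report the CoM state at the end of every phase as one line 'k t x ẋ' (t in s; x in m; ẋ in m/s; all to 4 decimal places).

1 0.3440 0.0636 0.7053
2 0.7410 0.3403 0.8797

phase 1: p=-0.1219, T=0.344, ωT=1.126978, cosh=1.705164, sinh=1.381153; start (x,ẋ)=(-0.102900, 0.363200) → end (x,ẋ)=(0.063618, 0.705287)
phase 2: p=0.1554, T=0.397, ωT=1.300612, cosh=1.971953, sinh=1.699588; start (x,ẋ)=(0.063618, 0.705287) → end (x,ẋ)=(0.340301, 0.879746)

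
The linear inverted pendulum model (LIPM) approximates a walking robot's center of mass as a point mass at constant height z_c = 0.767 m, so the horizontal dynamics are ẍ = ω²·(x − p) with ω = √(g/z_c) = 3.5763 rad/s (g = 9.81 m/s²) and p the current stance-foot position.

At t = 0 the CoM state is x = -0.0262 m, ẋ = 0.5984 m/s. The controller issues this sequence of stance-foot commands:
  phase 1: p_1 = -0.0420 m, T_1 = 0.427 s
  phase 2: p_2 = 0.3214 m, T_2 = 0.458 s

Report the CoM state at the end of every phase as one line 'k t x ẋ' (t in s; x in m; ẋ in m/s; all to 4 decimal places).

phase 1: p=-0.0420, T=0.427, ωT=1.527080, cosh=2.410940, sinh=2.193772; start (x,ẋ)=(-0.026200, 0.598400) → end (x,ẋ)=(0.363163, 1.566667)
phase 2: p=0.3214, T=0.458, ωT=1.637945, cosh=2.669484, sinh=2.475105; start (x,ẋ)=(0.363163, 1.566667) → end (x,ẋ)=(1.517153, 4.551866)

1 0.4270 0.3632 1.5667
2 0.8850 1.5172 4.5519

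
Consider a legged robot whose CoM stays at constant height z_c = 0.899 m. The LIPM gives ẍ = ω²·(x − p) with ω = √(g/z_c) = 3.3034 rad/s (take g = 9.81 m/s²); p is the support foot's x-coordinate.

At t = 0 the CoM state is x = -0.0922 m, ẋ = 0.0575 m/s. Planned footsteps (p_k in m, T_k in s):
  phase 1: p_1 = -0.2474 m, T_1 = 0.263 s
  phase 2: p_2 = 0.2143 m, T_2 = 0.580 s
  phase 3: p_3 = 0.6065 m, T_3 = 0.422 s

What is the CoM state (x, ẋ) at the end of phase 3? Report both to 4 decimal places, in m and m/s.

phase 1: p=-0.2474, T=0.263, ωT=0.868794, cosh=1.401746, sinh=0.982289; start (x,ẋ)=(-0.092200, 0.057500) → end (x,ẋ)=(-0.012751, 0.584208)
phase 2: p=0.2143, T=0.580, ωT=1.915972, cosh=3.470369, sinh=3.323170; start (x,ẋ)=(-0.012751, 0.584208) → end (x,ẋ)=(0.014053, -0.465096)
phase 3: p=0.6065, T=0.422, ωT=1.394035, cosh=2.139577, sinh=1.891505; start (x,ẋ)=(0.014053, -0.465096) → end (x,ẋ)=(-0.927396, -4.696951)

x = -0.9274, ẋ = -4.6970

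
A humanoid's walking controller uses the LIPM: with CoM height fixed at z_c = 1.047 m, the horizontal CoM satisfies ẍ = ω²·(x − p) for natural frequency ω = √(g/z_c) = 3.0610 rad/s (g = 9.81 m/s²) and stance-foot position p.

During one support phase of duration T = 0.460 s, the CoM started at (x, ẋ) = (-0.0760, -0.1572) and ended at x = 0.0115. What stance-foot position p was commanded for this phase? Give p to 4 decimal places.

ωT = 3.0610·0.460 = 1.408060; cosh(ωT) = 2.166317, sinh(ωT) = 1.921700
x(T) = p + (x₀−p)·cosh(ωT) + (ẋ₀/ω)·sinh(ωT) ⇒ p·(1 − cosh) = x(T) − x₀·cosh − (ẋ₀/ω)·sinh
numerator   = 0.0115 − (-0.0760)·2.166317 − (-0.1572/3.0610)·1.921700 = 0.274830
denominator = 1 − 2.166317 = -1.166317
p = 0.274830 / -1.166317 = -0.2356

p = -0.2356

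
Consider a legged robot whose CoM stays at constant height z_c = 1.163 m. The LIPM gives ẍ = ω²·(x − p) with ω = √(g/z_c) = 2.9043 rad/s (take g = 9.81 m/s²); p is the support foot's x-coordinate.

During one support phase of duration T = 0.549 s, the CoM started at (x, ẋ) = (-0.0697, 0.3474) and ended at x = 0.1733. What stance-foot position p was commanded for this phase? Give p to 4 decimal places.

p = -0.0445

ωT = 2.9043·0.549 = 1.594461; cosh(ωT) = 2.564345, sinh(ωT) = 2.361327
x(T) = p + (x₀−p)·cosh(ωT) + (ẋ₀/ω)·sinh(ωT) ⇒ p·(1 − cosh) = x(T) − x₀·cosh − (ẋ₀/ω)·sinh
numerator   = 0.1733 − (-0.0697)·2.564345 − (0.3474/2.9043)·2.361327 = 0.069583
denominator = 1 − 2.564345 = -1.564345
p = 0.069583 / -1.564345 = -0.0445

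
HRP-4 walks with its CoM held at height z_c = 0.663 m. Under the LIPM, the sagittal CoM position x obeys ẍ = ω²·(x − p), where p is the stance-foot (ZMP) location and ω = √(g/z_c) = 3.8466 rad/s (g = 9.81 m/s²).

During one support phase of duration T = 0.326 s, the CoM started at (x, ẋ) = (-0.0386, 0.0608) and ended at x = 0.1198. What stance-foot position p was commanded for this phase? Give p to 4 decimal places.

p = -0.1872

ωT = 3.8466·0.326 = 1.253992; cosh(ωT) = 1.894833, sinh(ωT) = 1.609470
x(T) = p + (x₀−p)·cosh(ωT) + (ẋ₀/ω)·sinh(ωT) ⇒ p·(1 − cosh) = x(T) − x₀·cosh − (ẋ₀/ω)·sinh
numerator   = 0.1198 − (-0.0386)·1.894833 − (0.0608/3.8466)·1.609470 = 0.167501
denominator = 1 − 1.894833 = -0.894833
p = 0.167501 / -0.894833 = -0.1872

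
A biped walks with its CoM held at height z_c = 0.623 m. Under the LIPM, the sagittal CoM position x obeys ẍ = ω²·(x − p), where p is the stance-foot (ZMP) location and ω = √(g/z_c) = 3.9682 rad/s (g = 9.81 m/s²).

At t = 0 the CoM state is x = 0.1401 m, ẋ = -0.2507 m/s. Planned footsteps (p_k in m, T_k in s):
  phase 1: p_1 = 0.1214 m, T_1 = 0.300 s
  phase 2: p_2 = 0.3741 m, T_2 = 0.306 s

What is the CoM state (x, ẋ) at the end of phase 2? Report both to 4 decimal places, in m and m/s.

x = -0.3315, ẋ = -2.5317

phase 1: p=0.1214, T=0.300, ωT=1.190460, cosh=1.796337, sinh=1.492256; start (x,ẋ)=(0.140100, -0.250700) → end (x,ẋ)=(0.060715, -0.339608)
phase 2: p=0.3741, T=0.306, ωT=1.214269, cosh=1.832379, sinh=1.535453; start (x,ẋ)=(0.060715, -0.339608) → end (x,ẋ)=(-0.331548, -2.531742)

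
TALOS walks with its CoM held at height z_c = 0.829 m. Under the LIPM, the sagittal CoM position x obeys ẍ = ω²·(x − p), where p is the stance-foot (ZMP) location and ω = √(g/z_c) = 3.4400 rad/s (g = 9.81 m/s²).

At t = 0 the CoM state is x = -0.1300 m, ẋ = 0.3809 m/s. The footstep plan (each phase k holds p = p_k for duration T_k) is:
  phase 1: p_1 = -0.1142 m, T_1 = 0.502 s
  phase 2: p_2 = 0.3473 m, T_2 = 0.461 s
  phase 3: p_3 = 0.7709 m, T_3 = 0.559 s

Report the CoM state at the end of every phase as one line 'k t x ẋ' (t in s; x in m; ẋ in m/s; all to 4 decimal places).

1 0.5020 0.1414 0.9568
2 0.9630 0.4742 0.7776
3 1.5220 0.4911 -0.6996

phase 1: p=-0.1142, T=0.502, ωT=1.726880, cosh=2.900460, sinh=2.722622; start (x,ẋ)=(-0.130000, 0.380900) → end (x,ẋ)=(0.141440, 0.956805)
phase 2: p=0.3473, T=0.461, ωT=1.585840, cosh=2.544084, sinh=2.339308; start (x,ẋ)=(0.141440, 0.956805) → end (x,ẋ)=(0.474232, 0.777591)
phase 3: p=0.7709, T=0.559, ωT=1.922960, cosh=3.493676, sinh=3.347502; start (x,ẋ)=(0.474232, 0.777591) → end (x,ẋ)=(0.491121, -0.699601)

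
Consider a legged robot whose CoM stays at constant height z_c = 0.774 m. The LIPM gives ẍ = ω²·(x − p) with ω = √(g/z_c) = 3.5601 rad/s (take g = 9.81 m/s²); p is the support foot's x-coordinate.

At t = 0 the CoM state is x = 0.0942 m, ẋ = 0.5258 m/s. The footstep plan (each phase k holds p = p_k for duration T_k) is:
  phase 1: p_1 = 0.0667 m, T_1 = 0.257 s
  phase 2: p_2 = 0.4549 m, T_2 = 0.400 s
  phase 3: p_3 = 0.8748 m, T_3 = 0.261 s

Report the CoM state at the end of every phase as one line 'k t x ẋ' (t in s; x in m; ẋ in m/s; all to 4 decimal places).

1 0.2570 0.2613 0.8643
2 0.6570 0.5045 0.5507
3 0.9180 0.4982 -0.6027

phase 1: p=0.0667, T=0.257, ωT=0.914946, cosh=1.448589, sinh=1.048051; start (x,ẋ)=(0.094200, 0.525800) → end (x,ẋ)=(0.261325, 0.864275)
phase 2: p=0.4549, T=0.400, ωT=1.424040, cosh=2.197304, sinh=1.956564; start (x,ẋ)=(0.261325, 0.864275) → end (x,ẋ)=(0.504547, 0.550719)
phase 3: p=0.8748, T=0.261, ωT=0.929186, cosh=1.463661, sinh=1.068786; start (x,ẋ)=(0.504547, 0.550719) → end (x,ẋ)=(0.498208, -0.602741)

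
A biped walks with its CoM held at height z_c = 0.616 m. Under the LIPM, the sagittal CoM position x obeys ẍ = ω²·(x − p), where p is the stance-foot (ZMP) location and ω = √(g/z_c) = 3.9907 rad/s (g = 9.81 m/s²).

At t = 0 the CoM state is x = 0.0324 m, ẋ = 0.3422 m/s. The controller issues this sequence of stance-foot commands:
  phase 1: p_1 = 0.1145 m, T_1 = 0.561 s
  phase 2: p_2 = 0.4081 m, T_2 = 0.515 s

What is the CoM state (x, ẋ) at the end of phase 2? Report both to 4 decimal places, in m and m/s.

x = -0.6245, ẋ = -3.9614

phase 1: p=0.1145, T=0.561, ωT=2.238783, cosh=4.744246, sinh=4.637658; start (x,ẋ)=(0.032400, 0.342200) → end (x,ẋ)=(0.122674, 0.104015)
phase 2: p=0.4081, T=0.515, ωT=2.055210, cosh=3.968274, sinh=3.840208; start (x,ẋ)=(0.122674, 0.104015) → end (x,ẋ)=(-0.624457, -3.961432)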